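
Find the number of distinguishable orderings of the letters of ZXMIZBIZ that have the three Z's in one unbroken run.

Treat the 3 copies of Z as a single block. The multiset to arrange is then {ZZZ, B, I, I, M, X}, 6 items in all.
That gives (6)!/(2!) = 360 arrangements.

360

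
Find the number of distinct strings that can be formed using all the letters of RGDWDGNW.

5040

RGDWDGNW has 8 letters with D appearing twice, G appearing twice, and W appearing twice.
So there are 8! / (2!·2!·2!) = 5040 distinguishable arrangements.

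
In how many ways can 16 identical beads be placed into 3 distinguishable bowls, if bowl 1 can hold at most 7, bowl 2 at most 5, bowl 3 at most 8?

15

Without the upper bounds there are C(18,2) = 153 ways to split 16 among 3 bowls.
Subtract solutions that violate a single cap (substitute x_i' = x_i − (cap_i+1)): x_1 ≥ 8 gives C(10,2) = 45; x_2 ≥ 6 gives C(12,2) = 66; x_3 ≥ 9 gives C(9,2) = 36. Together 147.
Add back pairs where two caps are both exceeded: 6 + 0 + 3 = 9.
By inclusion–exclusion the count is 153 − 147 + 9 = 15.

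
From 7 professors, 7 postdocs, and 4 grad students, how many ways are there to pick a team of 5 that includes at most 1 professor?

Split by how many professors are chosen (0 through 1).
Sum: C(7,0)·C(11,5) + C(7,1)·C(11,4) = 462 + 2310 = 2772.

2772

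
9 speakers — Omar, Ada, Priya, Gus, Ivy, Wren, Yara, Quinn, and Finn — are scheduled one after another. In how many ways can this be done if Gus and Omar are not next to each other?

Of the 9! = 362880 arrangements, those with Gus and Omar adjacent number 2 × 8! = 80640 (treat the pair as a block with 2 internal orders).
So 362880 − 80640 = 282240 arrangements keep them apart.

282240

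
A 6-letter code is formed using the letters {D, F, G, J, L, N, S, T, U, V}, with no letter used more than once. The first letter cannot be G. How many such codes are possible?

136080

The first letter has 10−1 = 9 choices (anything except G).
The remaining 5 letters are filled from the other 9 symbols without repetition: 9 × 8 × 7 × 6 × 5 = 15120.
Total: 9 × 15120 = 136080.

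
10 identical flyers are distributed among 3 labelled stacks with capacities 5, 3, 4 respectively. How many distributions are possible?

6

Ignoring the caps, the number of non-negative solutions to x_1+…+x_3 = 10 is C(12,2) = 66.
Subtract solutions that violate a single cap (substitute x_i' = x_i − (cap_i+1)): x_1 ≥ 6 gives C(6,2) = 15; x_2 ≥ 4 gives C(8,2) = 28; x_3 ≥ 5 gives C(7,2) = 21. Together 64.
Add back pairs where two caps are both exceeded: 1 + 0 + 3 = 4.
By inclusion–exclusion the count is 66 − 64 + 4 = 6.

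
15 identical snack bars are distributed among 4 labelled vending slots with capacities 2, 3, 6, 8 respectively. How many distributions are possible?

30

Without the upper bounds there are C(18,3) = 816 ways to split 15 among 4 vending slots.
Subtract solutions that violate a single cap (substitute x_i' = x_i − (cap_i+1)): x_1 ≥ 3 gives C(15,3) = 455; x_2 ≥ 4 gives C(14,3) = 364; x_3 ≥ 7 gives C(11,3) = 165; x_4 ≥ 9 gives C(9,3) = 84. Together 1068.
Add back pairs where two caps are both exceeded: 165 + 56 + 20 + 35 + 10 + 0 = 286.
Subtract triples: 4 + 0 + 0 + 0 = 4.
By inclusion–exclusion the count is 816 − 1068 + 286 − 4 = 30.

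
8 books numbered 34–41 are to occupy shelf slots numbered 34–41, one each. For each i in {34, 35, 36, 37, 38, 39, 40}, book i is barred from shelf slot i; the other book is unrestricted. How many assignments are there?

16687

Let Aᵢ (for 34 ≤ i ≤ 40) be the placements that put book i in its forbidden shelf slot. Any j of these fix j positions, leaving (8−j)! ways to fill the rest, and there are C(7,j) ways to pick which j.
By inclusion–exclusion, the number of valid placements is Σ_{j=0}^{7} (−1)^j C(7,j)·(8−j)!.
Computing: 40320 − 35280 + 15120 − 4200 + 840 − 126 + 14 − 1 = 16687.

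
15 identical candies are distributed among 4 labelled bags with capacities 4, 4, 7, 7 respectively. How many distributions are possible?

Ignoring the caps, the number of non-negative solutions to x_1+…+x_4 = 15 is C(18,3) = 816.
Subtract solutions that violate a single cap (substitute x_i' = x_i − (cap_i+1)): x_1 ≥ 5 gives C(13,3) = 286; x_2 ≥ 5 gives C(13,3) = 286; x_3 ≥ 8 gives C(10,3) = 120; x_4 ≥ 8 gives C(10,3) = 120. Together 812.
Add back pairs where two caps are both exceeded: 56 + 10 + 10 + 10 + 10 + 0 = 96.
By inclusion–exclusion the count is 816 − 812 + 96 = 100.

100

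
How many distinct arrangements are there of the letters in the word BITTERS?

BITTERS has 7 letters with T appearing twice.
Dividing 7! = 5040 by 2! = 2 for the repeated letters gives 2520.

2520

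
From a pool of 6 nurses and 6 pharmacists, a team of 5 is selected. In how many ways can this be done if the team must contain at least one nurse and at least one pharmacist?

780

Unrestricted: C(12,5) = 792 ways to pick any 5 of the 12.
Subtract selections that omit an entire group: no nurses → C(6,5) = 6; no pharmacists → C(6,5) = 6.
Both groups omitted at once is impossible, so 792 − 12 = 780.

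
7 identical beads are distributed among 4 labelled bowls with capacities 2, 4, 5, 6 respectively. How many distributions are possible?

By stars and bars, unrestricted non-negative solutions to x_1+…+x_4 = 7 number C(7+3,3) = 120.
Subtract solutions that violate a single cap (substitute x_i' = x_i − (cap_i+1)): x_1 ≥ 3 gives C(7,3) = 35; x_2 ≥ 5 gives C(5,3) = 10; x_3 ≥ 6 gives C(4,3) = 4; x_4 ≥ 7 gives C(3,3) = 1. Together 50.
No two caps can be exceeded simultaneously, so the pair terms are all 0.
By inclusion–exclusion the count is 120 − 50 + 0 = 70.

70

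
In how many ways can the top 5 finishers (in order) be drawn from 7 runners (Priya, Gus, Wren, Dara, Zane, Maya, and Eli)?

There are 7 choices for 1st place, 6 for 2nd, and so on down to 3 for position 5.
That gives 7 × 6 × 5 × 4 × 3 = 2520.

2520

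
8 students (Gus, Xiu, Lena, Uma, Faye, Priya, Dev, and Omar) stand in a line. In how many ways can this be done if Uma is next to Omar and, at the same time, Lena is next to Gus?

Treat {Uma,Omar} as one block (2 orders) and {Lena,Gus} as another (2 orders).
That leaves 6 units to arrange: 2 × 2 × 6! = 4 × 720 = 2880.

2880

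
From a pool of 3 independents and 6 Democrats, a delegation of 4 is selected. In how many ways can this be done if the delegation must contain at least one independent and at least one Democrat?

111

Total 4-person selections from all 9: C(9,4) = 126.
Subtract selections that omit an entire group: no independents → C(6,4) = 15; no Democrats → C(3,4) = 0.
Both groups omitted at once is impossible, so 126 − 15 = 111.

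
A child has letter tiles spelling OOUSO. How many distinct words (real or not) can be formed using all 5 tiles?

The 5 letters of OOUSO have repeats: O appearing 3 times.
So there are 5! / (3!) = 20 distinguishable arrangements.

20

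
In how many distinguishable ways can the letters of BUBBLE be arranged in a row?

The 6 letters of BUBBLE have repeats: B appearing 3 times.
The number of distinct arrangements is 6!/(3!) = 720/6 = 120.

120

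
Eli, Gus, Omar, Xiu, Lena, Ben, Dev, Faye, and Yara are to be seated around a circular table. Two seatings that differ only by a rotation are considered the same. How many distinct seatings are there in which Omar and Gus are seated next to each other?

Treat {Omar, Gus} as one unit (2 internal orders) and seat the resulting 8 units around the table: (7)! circular arrangements.
So 2 × (7)! = 2 × 5040 = 10080.

10080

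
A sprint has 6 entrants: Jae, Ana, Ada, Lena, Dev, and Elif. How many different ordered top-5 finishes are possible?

There are 6 choices for 1st place, 5 for 2nd, and so on down to 2 for position 5.
That gives 6 × 5 × 4 × 3 × 2 = 720.

720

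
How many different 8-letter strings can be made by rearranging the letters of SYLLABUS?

SYLLABUS has 8 letters with L appearing twice and S appearing twice.
Dividing 8! = 40320 by 2!·2! = 4 for the repeated letters gives 10080.

10080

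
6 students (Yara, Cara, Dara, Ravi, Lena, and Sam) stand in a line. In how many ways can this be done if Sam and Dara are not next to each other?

Of the 6! = 720 arrangements, those with Sam and Dara adjacent number 2 × 5! = 240 (treat the pair as a block with 2 internal orders).
Complementary counting: 720 − 240 = 480.

480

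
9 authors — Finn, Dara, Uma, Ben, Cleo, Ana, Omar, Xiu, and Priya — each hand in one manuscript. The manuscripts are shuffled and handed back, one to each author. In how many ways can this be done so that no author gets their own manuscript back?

This is the derangement count D_9: permutations of 9 items with no fixed point.
By inclusion–exclusion this is Σ_{j=0}^{9} (−1)^j C(9,j)·(9−j)!.
Computing: 362880 − 362880 + 181440 − 60480 + 15120 − 3024 + 504 − 72 + 9 − 1 = 133496.

133496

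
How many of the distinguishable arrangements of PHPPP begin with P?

Fix P in the first position and arrange the remaining 4 letters.
Those 4 letters have P appearing 3 times, giving (4)!/(3!) = 4.

4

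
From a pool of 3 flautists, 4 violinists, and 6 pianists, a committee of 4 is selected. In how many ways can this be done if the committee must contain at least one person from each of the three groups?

Unrestricted: C(13,4) = 715 ways to pick any 4 of the 13.
Subtract selections that omit an entire group: no flautists → C(10,4) = 210; no violinists → C(9,4) = 126; no pianists → C(7,4) = 35.
Add back selections omitting two groups (i.e. drawn from a single group): C(3,4) + C(4,4) + C(6,4) = 16.
By inclusion–exclusion: 715 − 371 + 16 = 360.

360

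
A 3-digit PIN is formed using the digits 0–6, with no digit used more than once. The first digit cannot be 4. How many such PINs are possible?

The first digit has 7−1 = 6 choices (anything except 4).
The remaining 2 digits are filled from the other 6 symbols without repetition: 6 × 5 = 30.
Total: 6 × 30 = 180.

180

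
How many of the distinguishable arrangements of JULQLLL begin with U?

30

Fix U in the first position and arrange the remaining 6 letters.
Those 6 letters have L appearing 4 times, giving (6)!/(4!) = 30.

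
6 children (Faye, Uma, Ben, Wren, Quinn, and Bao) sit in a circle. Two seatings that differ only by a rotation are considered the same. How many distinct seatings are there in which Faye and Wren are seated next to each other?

48

Glue Faye and Wren into a block (2 internal orders). Seating 5 units around a circle gives (4)! arrangements.
So 2 × (4)! = 2 × 24 = 48.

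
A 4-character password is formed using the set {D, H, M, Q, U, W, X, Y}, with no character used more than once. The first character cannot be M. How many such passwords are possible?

1470

The first character has 8−1 = 7 choices (anything except M).
The remaining 3 characters are filled from the other 7 symbols without repetition: 7 × 6 × 5 = 210.
Total: 7 × 210 = 1470.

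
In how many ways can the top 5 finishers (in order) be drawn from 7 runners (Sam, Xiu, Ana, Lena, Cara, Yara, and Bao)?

2520

This is an ordered selection of 5 from 7: P(7,5).
That gives 7 × 6 × 5 × 4 × 3 = 2520.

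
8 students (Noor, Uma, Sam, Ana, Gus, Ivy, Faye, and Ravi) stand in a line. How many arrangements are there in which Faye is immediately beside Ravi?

10080

Glue Faye and Ravi into one block (2 internal orders), leaving 7 units to arrange in a row.
So the count is 2·(7)! = 10080.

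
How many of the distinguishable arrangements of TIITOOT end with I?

60

With the last slot taken by I, it remains to arrange the other 6 letters (TITOOT).
Those 6 letters have O appearing twice and T appearing 3 times, giving (6)!/(3!·2!) = 60.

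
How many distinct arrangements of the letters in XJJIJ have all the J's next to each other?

Treat the 3 copies of J as a single block. The multiset to arrange is then {JJJ, I, X}, 3 items in all.
All 3 items are distinct, so there are (3)! = 6 arrangements.

6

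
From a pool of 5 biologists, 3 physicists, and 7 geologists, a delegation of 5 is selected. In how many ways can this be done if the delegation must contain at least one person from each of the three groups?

1925

Total 5-person selections from all 15: C(15,5) = 3003.
Selections missing a whole group: no biologists → C(10,5) = 252; no physicists → C(12,5) = 792; no geologists → C(8,5) = 56.
Add back selections omitting two groups (i.e. drawn from a single group): C(5,5) + C(3,5) + C(7,5) = 22.
By inclusion–exclusion: 3003 − 1100 + 22 = 1925.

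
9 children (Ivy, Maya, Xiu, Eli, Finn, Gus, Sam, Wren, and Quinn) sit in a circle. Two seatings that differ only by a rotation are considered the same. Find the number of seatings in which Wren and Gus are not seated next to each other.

30240

All circular seatings of 9 people number (8)! = 40320.
Seatings with Wren beside Gus: treat them as a block with 2 internal orders, giving 2 × (7)! = 10080.
Subtracting, 40320 − 10080 = 30240.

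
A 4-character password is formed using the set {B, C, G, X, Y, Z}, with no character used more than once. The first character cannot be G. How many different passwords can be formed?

The first character has 6−1 = 5 choices (anything except G).
The remaining 3 characters are filled from the other 5 symbols without repetition: 5 × 4 × 3 = 60.
Total: 5 × 60 = 300.

300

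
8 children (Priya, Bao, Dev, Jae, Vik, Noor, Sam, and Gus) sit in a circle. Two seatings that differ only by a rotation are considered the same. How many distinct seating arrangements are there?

Around a circle, 8 distinct people have 8!/8 = (7)! = 5040 rotationally distinct seatings.

5040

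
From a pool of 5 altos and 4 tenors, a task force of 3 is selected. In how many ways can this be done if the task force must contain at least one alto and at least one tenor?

Total 3-person selections from all 9: C(9,3) = 84.
Subtract selections that omit an entire group: no altos → C(4,3) = 4; no tenors → C(5,3) = 10.
Both groups omitted at once is impossible, so 84 − 14 = 70.

70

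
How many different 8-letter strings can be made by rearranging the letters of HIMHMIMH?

560

Letter multiplicities in HIMHMIMH: H×3, I×2, M×3.
So there are 8! / (3!·3!·2!) = 560 distinguishable arrangements.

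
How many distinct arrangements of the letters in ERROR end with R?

12

With the last slot taken by R, it remains to arrange the other 4 letters (EROR).
Those 4 letters have R appearing twice, giving (4)!/(2!) = 12.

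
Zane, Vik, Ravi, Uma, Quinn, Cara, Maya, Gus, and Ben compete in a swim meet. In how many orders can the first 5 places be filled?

15120

This is an ordered selection of 5 from 9: P(9,5).
That gives 9 × 8 × 7 × 6 × 5 = 15120.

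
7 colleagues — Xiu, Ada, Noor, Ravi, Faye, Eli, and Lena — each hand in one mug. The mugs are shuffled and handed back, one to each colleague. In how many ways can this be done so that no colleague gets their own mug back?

1854

Let Aᵢ be the assignments in which colleague i gets their own mug. We want the size of the complement of A₁∪…∪A_7.
By inclusion–exclusion this is Σ_{j=0}^{7} (−1)^j C(7,j)·(7−j)!.
Computing: 5040 − 5040 + 2520 − 840 + 210 − 42 + 7 − 1 = 1854.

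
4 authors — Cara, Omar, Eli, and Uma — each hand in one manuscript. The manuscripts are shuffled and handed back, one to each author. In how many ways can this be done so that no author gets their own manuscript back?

9

Let Aᵢ be the assignments in which author i gets their own manuscript. We want the size of the complement of A₁∪…∪A_4.
By inclusion–exclusion this is Σ_{j=0}^{4} (−1)^j C(4,j)·(4−j)!.
Computing: 24 − 24 + 12 − 4 + 1 = 9.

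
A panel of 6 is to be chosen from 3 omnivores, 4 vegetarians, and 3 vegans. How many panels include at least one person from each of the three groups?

Unrestricted: C(10,6) = 210 ways to pick any 6 of the 10.
Selections missing a whole group: no omnivores → C(7,6) = 7; no vegetarians → C(6,6) = 1; no vegans → C(7,6) = 7.
Add back selections omitting two groups (i.e. drawn from a single group): C(3,6) + C(4,6) + C(3,6) = 0.
By inclusion–exclusion: 210 − 15 + 0 = 195.

195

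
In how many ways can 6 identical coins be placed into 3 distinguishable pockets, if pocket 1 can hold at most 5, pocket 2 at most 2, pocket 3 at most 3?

11

By stars and bars, unrestricted non-negative solutions to x_1+…+x_3 = 6 number C(6+2,2) = 28.
Subtract solutions that violate a single cap (substitute x_i' = x_i − (cap_i+1)): x_1 ≥ 6 gives C(2,2) = 1; x_2 ≥ 3 gives C(5,2) = 10; x_3 ≥ 4 gives C(4,2) = 6. Together 17.
No two caps can be exceeded simultaneously, so the pair terms are all 0.
By inclusion–exclusion the count is 28 − 17 + 0 = 11.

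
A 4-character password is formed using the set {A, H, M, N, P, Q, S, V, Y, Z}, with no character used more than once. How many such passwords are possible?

5040

With no repetition, fill the 4 characters in order: 10 choices, then 9, down to 7.
That product is 10 × 9 × 8 × 7 = 5040.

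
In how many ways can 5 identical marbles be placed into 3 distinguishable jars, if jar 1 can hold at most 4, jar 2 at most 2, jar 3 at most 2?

Ignoring the caps, the number of non-negative solutions to x_1+…+x_3 = 5 is C(7,2) = 21.
Subtract solutions that violate a single cap (substitute x_i' = x_i − (cap_i+1)): x_1 ≥ 5 gives C(2,2) = 1; x_2 ≥ 3 gives C(4,2) = 6; x_3 ≥ 3 gives C(4,2) = 6. Together 13.
No two caps can be exceeded simultaneously, so the pair terms are all 0.
By inclusion–exclusion the count is 21 − 13 + 0 = 8.

8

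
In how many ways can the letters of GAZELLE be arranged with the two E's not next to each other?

900

Total arrangements of GAZELLE: 7!/(2!·2!) = 1260.
Arrangements with the E's together: treat EE as one letter, giving (6)!/(2!) = 360.
Subtracting, 1260 − 360 = 900 arrangements keep the E's apart.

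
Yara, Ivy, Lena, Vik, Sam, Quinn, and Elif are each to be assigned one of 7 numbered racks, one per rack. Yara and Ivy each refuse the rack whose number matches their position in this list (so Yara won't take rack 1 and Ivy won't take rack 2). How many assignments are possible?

3720

Let Aᵢ (for i ∈ {1, 2}) be the placements that put person i in their forbidden rack. Any j of these fix j positions, leaving (7−j)! ways to fill the rest, and there are C(2,j) ways to pick which j.
By inclusion–exclusion, the number of valid placements is Σ_{j=0}^{2} (−1)^j C(2,j)·(7−j)!.
Computing: 5040 − 1440 + 120 = 3720.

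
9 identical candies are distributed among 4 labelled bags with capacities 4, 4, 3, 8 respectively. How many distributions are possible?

95

Ignoring the caps, the number of non-negative solutions to x_1+…+x_4 = 9 is C(12,3) = 220.
Subtract solutions that violate a single cap (substitute x_i' = x_i − (cap_i+1)): x_1 ≥ 5 gives C(7,3) = 35; x_2 ≥ 5 gives C(7,3) = 35; x_3 ≥ 4 gives C(8,3) = 56; x_4 ≥ 9 gives C(3,3) = 1. Together 127.
Add back pairs where two caps are both exceeded: 0 + 1 + 0 + 1 + 0 + 0 = 2.
By inclusion–exclusion the count is 220 − 127 + 2 = 95.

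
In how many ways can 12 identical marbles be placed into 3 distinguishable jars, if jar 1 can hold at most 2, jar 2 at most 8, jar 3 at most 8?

18

By stars and bars, unrestricted non-negative solutions to x_1+…+x_3 = 12 number C(12+2,2) = 91.
Subtract solutions that violate a single cap (substitute x_i' = x_i − (cap_i+1)): x_1 ≥ 3 gives C(11,2) = 55; x_2 ≥ 9 gives C(5,2) = 10; x_3 ≥ 9 gives C(5,2) = 10. Together 75.
Add back pairs where two caps are both exceeded: 1 + 1 + 0 = 2.
By inclusion–exclusion the count is 91 − 75 + 2 = 18.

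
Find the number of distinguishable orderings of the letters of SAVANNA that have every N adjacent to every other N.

120

Treat the 2 copies of N as a single block. The multiset to arrange is then {NN, A, A, A, S, V}, 6 items in all.
That gives (6)!/(3!) = 120 arrangements.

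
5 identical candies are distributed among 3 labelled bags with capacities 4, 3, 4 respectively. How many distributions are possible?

16

Ignoring the caps, the number of non-negative solutions to x_1+…+x_3 = 5 is C(7,2) = 21.
Subtract solutions that violate a single cap (substitute x_i' = x_i − (cap_i+1)): x_1 ≥ 5 gives C(2,2) = 1; x_2 ≥ 4 gives C(3,2) = 3; x_3 ≥ 5 gives C(2,2) = 1. Together 5.
No two caps can be exceeded simultaneously, so the pair terms are all 0.
By inclusion–exclusion the count is 21 − 5 + 0 = 16.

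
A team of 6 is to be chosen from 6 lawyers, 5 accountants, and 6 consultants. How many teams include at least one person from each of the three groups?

10530

With no constraint there are C(17,6) = 12376 possible selections.
Subtract selections that omit an entire group: no lawyers → C(11,6) = 462; no accountants → C(12,6) = 924; no consultants → C(11,6) = 462.
Add back selections omitting two groups (i.e. drawn from a single group): C(6,6) + C(5,6) + C(6,6) = 2.
By inclusion–exclusion: 12376 − 1848 + 2 = 10530.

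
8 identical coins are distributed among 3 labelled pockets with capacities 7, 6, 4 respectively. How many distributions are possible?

31

Ignoring the caps, the number of non-negative solutions to x_1+…+x_3 = 8 is C(10,2) = 45.
Subtract solutions that violate a single cap (substitute x_i' = x_i − (cap_i+1)): x_1 ≥ 8 gives C(2,2) = 1; x_2 ≥ 7 gives C(3,2) = 3; x_3 ≥ 5 gives C(5,2) = 10. Together 14.
No two caps can be exceeded simultaneously, so the pair terms are all 0.
By inclusion–exclusion the count is 45 − 14 + 0 = 31.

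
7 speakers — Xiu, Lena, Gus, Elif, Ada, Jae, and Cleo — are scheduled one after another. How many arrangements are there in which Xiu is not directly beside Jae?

3600

Of the 7! = 5040 arrangements, those with Xiu and Jae adjacent number 2 × 6! = 1440 (treat the pair as a block with 2 internal orders).
So 5040 − 1440 = 3600 arrangements keep them apart.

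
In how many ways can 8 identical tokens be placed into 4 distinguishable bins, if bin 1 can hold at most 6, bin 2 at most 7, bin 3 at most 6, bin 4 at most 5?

146

Ignoring the caps, the number of non-negative solutions to x_1+…+x_4 = 8 is C(11,3) = 165.
Subtract solutions that violate a single cap (substitute x_i' = x_i − (cap_i+1)): x_1 ≥ 7 gives C(4,3) = 4; x_2 ≥ 8 gives C(3,3) = 1; x_3 ≥ 7 gives C(4,3) = 4; x_4 ≥ 6 gives C(5,3) = 10. Together 19.
No two caps can be exceeded simultaneously, so the pair terms are all 0.
By inclusion–exclusion the count is 165 − 19 + 0 = 146.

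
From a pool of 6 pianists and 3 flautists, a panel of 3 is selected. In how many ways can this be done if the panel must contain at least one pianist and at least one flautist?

63

Unrestricted: C(9,3) = 84 ways to pick any 3 of the 9.
Subtract selections that omit an entire group: no pianists → C(3,3) = 1; no flautists → C(6,3) = 20.
Both groups omitted at once is impossible, so 84 − 21 = 63.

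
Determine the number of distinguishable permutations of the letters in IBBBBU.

30

Letter multiplicities in IBBBBU: B×4, I×1, U×1.
Dividing 6! = 720 by 4! = 24 for the repeated letters gives 30.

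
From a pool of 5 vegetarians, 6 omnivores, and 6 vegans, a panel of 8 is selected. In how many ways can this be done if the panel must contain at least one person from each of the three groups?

With no constraint there are C(17,8) = 24310 possible selections.
Subtract selections that omit an entire group: no vegetarians → C(12,8) = 495; no omnivores → C(11,8) = 165; no vegans → C(11,8) = 165.
Add back selections omitting two groups (i.e. drawn from a single group): C(5,8) + C(6,8) + C(6,8) = 0.
By inclusion–exclusion: 24310 − 825 + 0 = 23485.

23485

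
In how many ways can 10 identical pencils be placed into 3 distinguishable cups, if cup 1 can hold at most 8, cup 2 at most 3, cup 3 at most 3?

13

Ignoring the caps, the number of non-negative solutions to x_1+…+x_3 = 10 is C(12,2) = 66.
Subtract solutions that violate a single cap (substitute x_i' = x_i − (cap_i+1)): x_1 ≥ 9 gives C(3,2) = 3; x_2 ≥ 4 gives C(8,2) = 28; x_3 ≥ 4 gives C(8,2) = 28. Together 59.
Add back pairs where two caps are both exceeded: 0 + 0 + 6 = 6.
By inclusion–exclusion the count is 66 − 59 + 6 = 13.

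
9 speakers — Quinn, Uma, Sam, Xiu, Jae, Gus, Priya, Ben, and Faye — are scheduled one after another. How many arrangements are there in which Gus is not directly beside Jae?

There are 9! = 362880 arrangements in all. If Gus and Jae are adjacent, merging them into one block gives 2·(8)! = 80640 arrangements.
Complementary counting: 362880 − 80640 = 282240.

282240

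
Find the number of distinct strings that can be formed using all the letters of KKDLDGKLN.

Letter multiplicities in KKDLDGKLN: D×2, G×1, K×3, L×2, N×1.
The number of distinct arrangements is 9!/(3!·2!·2!) = 362880/24 = 15120.

15120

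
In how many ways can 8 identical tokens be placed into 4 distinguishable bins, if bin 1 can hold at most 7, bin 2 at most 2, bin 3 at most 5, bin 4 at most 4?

79

By stars and bars, unrestricted non-negative solutions to x_1+…+x_4 = 8 number C(8+3,3) = 165.
Subtract solutions that violate a single cap (substitute x_i' = x_i − (cap_i+1)): x_1 ≥ 8 gives C(3,3) = 1; x_2 ≥ 3 gives C(8,3) = 56; x_3 ≥ 6 gives C(5,3) = 10; x_4 ≥ 5 gives C(6,3) = 20. Together 87.
Add back pairs where two caps are both exceeded: 0 + 0 + 0 + 0 + 1 + 0 = 1.
By inclusion–exclusion the count is 165 − 87 + 1 = 79.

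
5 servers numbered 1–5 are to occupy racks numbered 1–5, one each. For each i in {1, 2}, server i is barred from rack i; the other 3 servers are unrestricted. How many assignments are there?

78

Let Aᵢ (for i ∈ {1, 2}) be the placements that put server i in its forbidden rack. Any j of these fix j positions, leaving (5−j)! ways to fill the rest, and there are C(2,j) ways to pick which j.
By inclusion–exclusion, the number of valid placements is Σ_{j=0}^{2} (−1)^j C(2,j)·(5−j)!.
Computing: 120 − 48 + 6 = 78.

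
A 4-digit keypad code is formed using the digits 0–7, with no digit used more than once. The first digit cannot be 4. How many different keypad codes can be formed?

The first digit has 8−1 = 7 choices (anything except 4).
The remaining 3 digits are filled from the other 7 symbols without repetition: 7 × 6 × 5 = 210.
Total: 7 × 210 = 1470.

1470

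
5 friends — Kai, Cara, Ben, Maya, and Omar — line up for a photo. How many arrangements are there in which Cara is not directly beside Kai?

There are 5! = 120 arrangements in all. If Cara and Kai are adjacent, merging them into one block gives 2·(4)! = 48 arrangements.
Complementary counting: 120 − 48 = 72.

72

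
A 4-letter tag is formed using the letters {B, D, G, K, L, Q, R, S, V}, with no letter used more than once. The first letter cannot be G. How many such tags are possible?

2688

The first letter has 9−1 = 8 choices (anything except G).
The remaining 3 letters are filled from the other 8 symbols without repetition: 8 × 7 × 6 = 336.
Total: 8 × 336 = 2688.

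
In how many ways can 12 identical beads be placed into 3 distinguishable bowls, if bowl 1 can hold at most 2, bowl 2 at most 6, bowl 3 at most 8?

12

Without the upper bounds there are C(14,2) = 91 ways to split 12 among 3 bowls.
Subtract solutions that violate a single cap (substitute x_i' = x_i − (cap_i+1)): x_1 ≥ 3 gives C(11,2) = 55; x_2 ≥ 7 gives C(7,2) = 21; x_3 ≥ 9 gives C(5,2) = 10. Together 86.
Add back pairs where two caps are both exceeded: 6 + 1 + 0 = 7.
By inclusion–exclusion the count is 91 − 86 + 7 = 12.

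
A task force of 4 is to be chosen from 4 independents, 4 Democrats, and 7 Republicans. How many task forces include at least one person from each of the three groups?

Unrestricted: C(15,4) = 1365 ways to pick any 4 of the 15.
Selections missing a whole group: no independents → C(11,4) = 330; no Democrats → C(11,4) = 330; no Republicans → C(8,4) = 70.
Add back selections omitting two groups (i.e. drawn from a single group): C(4,4) + C(4,4) + C(7,4) = 37.
By inclusion–exclusion: 1365 − 730 + 37 = 672.

672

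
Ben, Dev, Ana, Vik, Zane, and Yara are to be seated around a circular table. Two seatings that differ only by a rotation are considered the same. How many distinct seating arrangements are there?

Fix one person's seat to break rotational symmetry; the remaining 5 people can be arranged in (5)! = 120 ways.

120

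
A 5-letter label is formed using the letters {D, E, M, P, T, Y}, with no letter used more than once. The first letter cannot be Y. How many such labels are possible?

The first letter has 6−1 = 5 choices (anything except Y).
The remaining 4 letters are filled from the other 5 symbols without repetition: 5 × 4 × 3 × 2 = 120.
Total: 5 × 120 = 600.

600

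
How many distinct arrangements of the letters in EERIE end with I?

4

With the last slot taken by I, it remains to arrange the other 4 letters (EERE).
Those 4 letters have E appearing 3 times, giving (4)!/(3!) = 4.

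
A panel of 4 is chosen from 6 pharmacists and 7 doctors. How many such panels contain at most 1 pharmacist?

245

Split by how many pharmacists are chosen (0 through 1).
Sum: C(6,0)·C(7,4) + C(6,1)·C(7,3) = 35 + 210 = 245.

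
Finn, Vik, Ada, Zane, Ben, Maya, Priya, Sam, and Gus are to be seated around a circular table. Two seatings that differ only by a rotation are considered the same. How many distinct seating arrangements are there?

Seat Finn anywhere (absorbing the rotational symmetry), then permute the other 8: (8)! = 40320.

40320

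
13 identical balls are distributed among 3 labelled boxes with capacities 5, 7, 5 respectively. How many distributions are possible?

Ignoring the caps, the number of non-negative solutions to x_1+…+x_3 = 13 is C(15,2) = 105.
Subtract solutions that violate a single cap (substitute x_i' = x_i − (cap_i+1)): x_1 ≥ 6 gives C(9,2) = 36; x_2 ≥ 8 gives C(7,2) = 21; x_3 ≥ 6 gives C(9,2) = 36. Together 93.
Add back pairs where two caps are both exceeded: 0 + 3 + 0 = 3.
By inclusion–exclusion the count is 105 − 93 + 3 = 15.

15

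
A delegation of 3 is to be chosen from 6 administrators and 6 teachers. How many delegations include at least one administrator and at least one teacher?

180

With no constraint there are C(12,3) = 220 possible selections.
Subtract selections that omit an entire group: no administrators → C(6,3) = 20; no teachers → C(6,3) = 20.
Both groups omitted at once is impossible, so 220 − 40 = 180.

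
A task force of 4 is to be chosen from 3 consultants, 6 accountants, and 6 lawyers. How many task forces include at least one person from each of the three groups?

648

With no constraint there are C(15,4) = 1365 possible selections.
Selections missing a whole group: no consultants → C(12,4) = 495; no accountants → C(9,4) = 126; no lawyers → C(9,4) = 126.
Add back selections omitting two groups (i.e. drawn from a single group): C(3,4) + C(6,4) + C(6,4) = 30.
By inclusion–exclusion: 1365 − 747 + 30 = 648.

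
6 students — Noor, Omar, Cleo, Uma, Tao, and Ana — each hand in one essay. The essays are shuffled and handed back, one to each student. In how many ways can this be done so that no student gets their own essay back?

265

This is the derangement count D_6: permutations of 6 items with no fixed point.
By inclusion–exclusion this is Σ_{j=0}^{6} (−1)^j C(6,j)·(6−j)!.
Computing: 720 − 720 + 360 − 120 + 30 − 6 + 1 = 265.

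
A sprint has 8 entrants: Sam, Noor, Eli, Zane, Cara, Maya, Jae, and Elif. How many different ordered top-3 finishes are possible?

There are 8 choices for 1st place, 7 for 2nd, and 6 for 3rd.
That gives 8 × 7 × 6 = 336.

336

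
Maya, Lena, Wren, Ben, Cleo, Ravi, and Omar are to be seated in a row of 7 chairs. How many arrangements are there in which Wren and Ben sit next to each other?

Place the 5 others and the Wren-Ben pair as 6 objects in a line; the pair has 2 internal arrangements.
So the count is 2·(6)! = 1440.

1440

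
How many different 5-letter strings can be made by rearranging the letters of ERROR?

20

The 5 letters of ERROR have repeats: R appearing 3 times.
The number of distinct arrangements is 5!/(3!) = 120/6 = 20.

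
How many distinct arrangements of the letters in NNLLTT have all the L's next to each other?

Treat the 2 copies of L as a single block. The multiset to arrange is then {LL, N, N, T, T}, 5 items in all.
That gives (5)!/(2!·2!) = 30 arrangements.

30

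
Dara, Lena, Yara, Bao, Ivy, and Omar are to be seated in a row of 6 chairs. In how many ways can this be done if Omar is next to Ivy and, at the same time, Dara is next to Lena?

Treat {Omar,Ivy} as one block (2 orders) and {Dara,Lena} as another (2 orders).
That leaves 4 units to arrange: 2 × 2 × 4! = 4 × 24 = 96.

96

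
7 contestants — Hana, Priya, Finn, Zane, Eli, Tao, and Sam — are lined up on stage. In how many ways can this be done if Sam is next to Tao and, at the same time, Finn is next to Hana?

480

Treat {Sam,Tao} as one block (2 orders) and {Finn,Hana} as another (2 orders).
That leaves 5 units to arrange: 2 × 2 × 5! = 4 × 120 = 480.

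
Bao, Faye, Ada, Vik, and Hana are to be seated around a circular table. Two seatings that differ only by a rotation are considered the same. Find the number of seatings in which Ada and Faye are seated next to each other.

Treat {Ada, Faye} as one unit (2 internal orders) and seat the resulting 4 units around the table: (3)! circular arrangements.
So 2 × (3)! = 2 × 6 = 12.

12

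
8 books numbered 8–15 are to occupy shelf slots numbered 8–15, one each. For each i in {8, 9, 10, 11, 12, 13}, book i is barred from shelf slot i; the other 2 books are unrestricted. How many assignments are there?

Let Aᵢ (for 8 ≤ i ≤ 13) be the placements that put book i in its forbidden shelf slot. Any j of these fix j positions, leaving (8−j)! ways to fill the rest, and there are C(6,j) ways to pick which j.
By inclusion–exclusion, the number of valid placements is Σ_{j=0}^{6} (−1)^j C(6,j)·(8−j)!.
Computing: 40320 − 30240 + 10800 − 2400 + 360 − 36 + 2 = 18806.

18806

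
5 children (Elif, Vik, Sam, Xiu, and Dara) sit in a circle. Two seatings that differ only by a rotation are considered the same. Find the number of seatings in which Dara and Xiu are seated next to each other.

Glue Dara and Xiu into a block (2 internal orders). Seating 4 units around a circle gives (3)! arrangements.
So 2 × (3)! = 2 × 6 = 12.

12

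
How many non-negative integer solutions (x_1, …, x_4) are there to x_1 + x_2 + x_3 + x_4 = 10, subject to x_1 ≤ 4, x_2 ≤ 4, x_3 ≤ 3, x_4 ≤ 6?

79

Without the upper bounds there are C(13,3) = 286 ways to split 10 among 4 variables.
Subtract solutions that violate a single cap (substitute x_i' = x_i − (cap_i+1)): x_1 ≥ 5 gives C(8,3) = 56; x_2 ≥ 5 gives C(8,3) = 56; x_3 ≥ 4 gives C(9,3) = 84; x_4 ≥ 7 gives C(6,3) = 20. Together 216.
Add back pairs where two caps are both exceeded: 1 + 4 + 0 + 4 + 0 + 0 = 9.
By inclusion–exclusion the count is 286 − 216 + 9 = 79.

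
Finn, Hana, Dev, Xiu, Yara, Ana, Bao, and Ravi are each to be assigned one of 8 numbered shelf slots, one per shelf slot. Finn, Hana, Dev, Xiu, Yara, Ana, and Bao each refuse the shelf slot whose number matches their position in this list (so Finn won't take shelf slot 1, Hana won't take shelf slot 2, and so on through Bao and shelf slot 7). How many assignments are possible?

16687

Let Aᵢ (for 1 ≤ i ≤ 7) be the placements that put person i in their forbidden shelf slot. Any j of these fix j positions, leaving (8−j)! ways to fill the rest, and there are C(7,j) ways to pick which j.
By inclusion–exclusion, the number of valid placements is Σ_{j=0}^{7} (−1)^j C(7,j)·(8−j)!.
Computing: 40320 − 35280 + 15120 − 4200 + 840 − 126 + 14 − 1 = 16687.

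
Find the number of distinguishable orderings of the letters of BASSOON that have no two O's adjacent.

900

There are 7!/(2!·2!) = 1260 arrangements of BASSOON in total.
Arrangements with the O's together: treat OO as one letter, giving (6)!/(2!) = 360.
Subtracting, 1260 − 360 = 900 arrangements keep the O's apart.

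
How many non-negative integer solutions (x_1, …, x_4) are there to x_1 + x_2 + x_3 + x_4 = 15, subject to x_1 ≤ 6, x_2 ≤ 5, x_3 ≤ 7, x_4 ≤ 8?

243

Ignoring the caps, the number of non-negative solutions to x_1+…+x_4 = 15 is C(18,3) = 816.
Subtract solutions that violate a single cap (substitute x_i' = x_i − (cap_i+1)): x_1 ≥ 7 gives C(11,3) = 165; x_2 ≥ 6 gives C(12,3) = 220; x_3 ≥ 8 gives C(10,3) = 120; x_4 ≥ 9 gives C(9,3) = 84. Together 589.
Add back pairs where two caps are both exceeded: 10 + 1 + 0 + 4 + 1 + 0 = 16.
By inclusion–exclusion the count is 816 − 589 + 16 = 243.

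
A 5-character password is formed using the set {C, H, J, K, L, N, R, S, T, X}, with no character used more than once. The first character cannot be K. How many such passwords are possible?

27216

The first character has 10−1 = 9 choices (anything except K).
The remaining 4 characters are filled from the other 9 symbols without repetition: 9 × 8 × 7 × 6 = 3024.
Total: 9 × 3024 = 27216.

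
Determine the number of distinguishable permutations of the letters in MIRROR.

MIRROR has 6 letters with R appearing 3 times.
So there are 6! / (3!) = 120 distinguishable arrangements.

120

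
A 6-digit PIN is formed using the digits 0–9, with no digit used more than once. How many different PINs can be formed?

This is a permutation of 6 out of 10: P(10,6) = 10!/4!.
That product is 10 × 9 × 8 × 7 × 6 × 5 = 151200.

151200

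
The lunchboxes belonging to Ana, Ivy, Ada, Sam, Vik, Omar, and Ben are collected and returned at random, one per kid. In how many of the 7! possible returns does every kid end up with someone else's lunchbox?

1854

This is the derangement count D_7: permutations of 7 items with no fixed point.
By inclusion–exclusion this is Σ_{j=0}^{7} (−1)^j C(7,j)·(7−j)!.
Computing: 5040 − 5040 + 2520 − 840 + 210 − 42 + 7 − 1 = 1854.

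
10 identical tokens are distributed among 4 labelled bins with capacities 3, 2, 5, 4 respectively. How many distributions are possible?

30

Ignoring the caps, the number of non-negative solutions to x_1+…+x_4 = 10 is C(13,3) = 286.
Subtract solutions that violate a single cap (substitute x_i' = x_i − (cap_i+1)): x_1 ≥ 4 gives C(9,3) = 84; x_2 ≥ 3 gives C(10,3) = 120; x_3 ≥ 6 gives C(7,3) = 35; x_4 ≥ 5 gives C(8,3) = 56. Together 295.
Add back pairs where two caps are both exceeded: 20 + 1 + 4 + 4 + 10 + 0 = 39.
By inclusion–exclusion the count is 286 − 295 + 39 = 30.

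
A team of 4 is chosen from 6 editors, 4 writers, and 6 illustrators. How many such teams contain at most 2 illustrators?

Split by how many illustrators are chosen (0 through 2).
Sum: C(6,0)·C(10,4) + C(6,1)·C(10,3) + C(6,2)·C(10,2) = 210 + 720 + 675 = 1605.

1605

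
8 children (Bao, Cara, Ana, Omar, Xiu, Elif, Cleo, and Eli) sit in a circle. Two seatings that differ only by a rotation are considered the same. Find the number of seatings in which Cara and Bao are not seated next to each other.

All circular seatings of 8 people number (7)! = 5040.
Those with Cara next to Bao: fuse the pair into one unit and seat 7 units around a circle — 2·(6)! = 1440.
Subtracting, 5040 − 1440 = 3600.

3600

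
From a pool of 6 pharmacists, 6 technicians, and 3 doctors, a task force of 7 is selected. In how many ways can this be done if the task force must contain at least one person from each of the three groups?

5571

Total 7-person selections from all 15: C(15,7) = 6435.
Selections missing a whole group: no pharmacists → C(9,7) = 36; no technicians → C(9,7) = 36; no doctors → C(12,7) = 792.
Add back selections omitting two groups (i.e. drawn from a single group): C(6,7) + C(6,7) + C(3,7) = 0.
By inclusion–exclusion: 6435 − 864 + 0 = 5571.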